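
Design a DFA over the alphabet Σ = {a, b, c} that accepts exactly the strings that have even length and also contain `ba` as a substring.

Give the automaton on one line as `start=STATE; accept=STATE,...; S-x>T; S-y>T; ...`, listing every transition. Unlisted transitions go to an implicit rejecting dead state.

start=S0; accept=S4; S0-a>S1; S0-b>S2; S0-c>S1; S1-a>S0; S1-b>S3; S1-c>S0; S2-a>S4; S2-b>S3; S2-c>S0; S3-a>S5; S3-b>S2; S3-c>S1; S4-a>S5; S4-b>S5; S4-c>S5; S5-a>S4; S5-b>S4; S5-c>S4

Run two small machines in parallel and take their product. One (2 states) tracks the input length modulo 2; the other (3 states) tracks whether and how much of `ba` has been seen. Each combined state is a pair, one component from each; accept when both components accept.
        a   b   c  
>  S0   S1  S2  S1 
   S1   S0  S3  S0 
   S2   S4  S3  S0 
   S3   S5  S2  S1 
 * S4   S5  S5  S5 
   S5   S4  S4  S4 
(> = start, * = accepting)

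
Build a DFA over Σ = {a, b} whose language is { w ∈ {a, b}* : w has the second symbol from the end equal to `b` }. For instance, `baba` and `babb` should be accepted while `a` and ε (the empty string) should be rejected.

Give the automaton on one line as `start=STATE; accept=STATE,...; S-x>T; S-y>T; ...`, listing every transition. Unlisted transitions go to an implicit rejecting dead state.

start=S0; accept=S5,S6; S0-a>S1; S0-b>S2; S1-a>S3; S1-b>S4; S2-a>S5; S2-b>S6; S3-a>S3; S3-b>S4; S4-a>S5; S4-b>S6; S5-a>S3; S5-b>S4; S6-a>S5; S6-b>S6

A DFA must remember the last 2 symbols (since which symbol is second-to-last isn't known until the input ends). Use one state per possible window of the last ≤2 symbols; accept from those whose window starts with `b`.
        a   b  
>  S0   S1  S2 
   S1   S3  S4 
   S2   S5  S6 
   S3   S3  S4 
   S4   S5  S6 
 * S5   S3  S4 
 * S6   S5  S6 
(> = start, * = accepting)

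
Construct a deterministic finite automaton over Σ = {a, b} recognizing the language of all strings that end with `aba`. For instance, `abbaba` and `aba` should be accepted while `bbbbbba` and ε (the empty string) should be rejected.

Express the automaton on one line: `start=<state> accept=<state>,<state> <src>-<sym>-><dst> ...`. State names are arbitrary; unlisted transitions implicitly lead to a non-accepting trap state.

Remember how much of `aba` the current input suffix matches. State S0 means no match yet; S1 means the last symbol is `a`; S2 means the last 2 symbols are `ab`; S3 means the last 3 symbols are `aba`. Only S3 accepts. On a mismatch, fall back to the longest proper suffix that is still a prefix of `aba`.
A 4-state machine:
        a   b  
>  S0   S1  S0 
   S1   S1  S2 
   S2   S3  S0 
 * S3   S1  S2 
(> = start, * = accepting)

start=S0 accept=S3 S0-a->S1 S0-b->S0 S1-a->S1 S1-b->S2 S2-a->S3 S2-b->S0 S3-a->S1 S3-b->S2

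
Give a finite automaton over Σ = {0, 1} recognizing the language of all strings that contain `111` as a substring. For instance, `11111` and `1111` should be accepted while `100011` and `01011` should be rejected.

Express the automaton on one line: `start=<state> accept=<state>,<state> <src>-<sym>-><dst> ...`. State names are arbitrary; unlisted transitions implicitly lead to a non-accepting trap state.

States s0..s2 record the length of the longest prefix of `111` that matches the current input suffix. Reaching s3 means `111` has been seen, and we stay there forever. Accept from s3.
A 4-state machine:
        0   1  
>  s0   s0  s1 
   s1   s0  s2 
   s2   s0  s3 
 * s3   s3  s3 
(> = start, * = accepting)

start=s0 accept=s3 s0-0->s0 s0-1->s1 s1-0->s0 s1-1->s2 s2-0->s0 s2-1->s3 s3-0->s3 s3-1->s3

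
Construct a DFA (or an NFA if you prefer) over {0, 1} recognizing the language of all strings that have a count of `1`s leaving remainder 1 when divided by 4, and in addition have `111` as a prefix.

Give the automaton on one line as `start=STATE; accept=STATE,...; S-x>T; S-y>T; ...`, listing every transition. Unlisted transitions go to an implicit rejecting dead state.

start=q0; accept=q6; q0-0>q1; q0-1>q2; q1-0>q1; q1-1>q1; q2-0>q1; q2-1>q3; q3-0>q1; q3-1>q4; q4-0>q4; q4-1>q5; q5-0>q5; q5-1>q6; q6-0>q6; q6-1>q7; q7-0>q7; q7-1>q4

Run two small machines in parallel and take their product. One (4 states) tracks the count of `1`s modulo 4; the other (5 states) tracks whether the input so far still matches the prefix `111`. Each combined state is a pair, one component from each; accept when both components accept. Equivalent product states are then merged.
8 states suffice.
        0   1  
>  q0   q1  q2 
   q1   q1  q1 
   q2   q1  q3 
   q3   q1  q4 
   q4   q4  q5 
   q5   q5  q6 
 * q6   q6  q7 
   q7   q7  q4 
(> = start, * = accepting)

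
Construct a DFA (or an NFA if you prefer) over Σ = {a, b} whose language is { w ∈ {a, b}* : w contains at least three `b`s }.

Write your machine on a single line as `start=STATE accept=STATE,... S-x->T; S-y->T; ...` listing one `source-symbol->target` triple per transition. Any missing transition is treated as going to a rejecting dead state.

start=q0; accept=q3,q4; q0-a->q0; q0-b->q1; q1-a->q1; q1-b->q2; q2-a->q2; q2-b->q3; q3-a->q3; q3-b->q4; q4-a->q4; q4-b->q4

Only the number of `b`s matters, and only up to 4. Make a chain q0 → q1 → q2 → q3 → q4 advanced by each `b` (with q4 absorbing); every other symbol self-loops. The accepting set is {q3, q4}.
        a   b  
>  q0   q0  q1 
   q1   q1  q2 
   q2   q2  q3 
 * q3   q3  q4 
 * q4   q4  q4 
(> = start, * = accepting)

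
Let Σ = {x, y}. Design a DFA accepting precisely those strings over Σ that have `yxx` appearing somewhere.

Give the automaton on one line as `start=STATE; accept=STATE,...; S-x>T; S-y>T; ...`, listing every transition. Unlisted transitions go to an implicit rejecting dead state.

start=q0; accept=q3; q0-x>q0; q0-y>q1; q1-x>q2; q1-y>q1; q2-x>q3; q2-y>q1; q3-x>q3; q3-y>q3

Track how much of `yxx` has been matched so far: state q0 is no progress, q3 is the absorbing accept state reached once `yxx` has occurred. Intermediate states record partial matches; on a mismatch, fall back to the longest reusable overlap.
4 states suffice.
        x   y  
>  q0   q0  q1 
   q1   q2  q1 
   q2   q3  q1 
 * q3   q3  q3 
(> = start, * = accepting)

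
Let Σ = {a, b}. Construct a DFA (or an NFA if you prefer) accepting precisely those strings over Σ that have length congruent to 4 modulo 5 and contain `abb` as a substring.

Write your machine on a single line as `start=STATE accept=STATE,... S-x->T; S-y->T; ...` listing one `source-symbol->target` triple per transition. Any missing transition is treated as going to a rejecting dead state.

start=S0; accept=S12; S0-a->S1; S0-b->S2; S1-a->S3; S1-b->S4; S2-a->S3; S2-b->S5; S3-a->S6; S3-b->S7; S4-a->S6; S4-b->S8; S5-a->S6; S5-b->S9; S6-a->S10; S6-b->S11; S7-a->S10; S7-b->S12; S8-a->S12; S8-b->S12; S9-a->S10; S9-b->S13; S10-a->S14; S10-b->S15; S11-a->S14; S11-b->S16; S12-a->S16; S12-b->S16; S13-a->S14; S13-b->S0; S14-a->S1; S14-b->S17; S15-a->S1; S15-b->S18; S16-a->S18; S16-b->S18; S17-a->S3; S17-b->S19; S18-a->S19; S18-b->S19; S19-a->S8; S19-b->S8

Run two small machines in parallel and take their product. The first has 5 states tracking the input length modulo 5; the second has 4 states tracking whether and how much of `abb` has been seen. A product state is a pair (one from each), accepting exactly when both do.
          a    b  
>  S0     S1   S2 
   S1     S3   S4 
   S2     S3   S5 
   S3     S6   S7 
   S4     S6   S8 
   S5     S6   S9 
   S6    S10  S11 
   S7    S10  S12 
   S8    S12  S12 
   S9    S10  S13 
   S10   S14  S15 
   S11   S14  S16 
 * S12   S16  S16 
   S13   S14   S0 
   S14    S1  S17 
   S15    S1  S18 
   S16   S18  S18 
   S17    S3  S19 
   S18   S19  S19 
   S19    S8   S8 
(> = start, * = accepting)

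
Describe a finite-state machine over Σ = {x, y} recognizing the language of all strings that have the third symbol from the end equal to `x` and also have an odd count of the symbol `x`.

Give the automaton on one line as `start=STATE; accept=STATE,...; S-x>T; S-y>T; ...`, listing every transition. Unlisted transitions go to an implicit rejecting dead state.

Handle the two conditions separately and then intersect. The first has 15 states tracking the last 3 symbols read; the second has 2 states tracking the count of `x`s modulo 2. A product state is a pair (one from each), accepting exactly when both do. After merging equivalent states the machine shrinks.
12 states suffice.
          x    y  
>  q0     q1   q0 
   q1     q2   q3 
   q2     q4   q5 
   q3     q6   q7 
 * q4     q2   q8 
   q5     q9   q0 
   q6    q10   q5 
 * q7     q6  q11 
 * q8     q6   q7 
 * q9     q2   q3 
   q10    q2   q8 
   q11    q6  q11 
(> = start, * = accepting)

start=q0; accept=q4,q7,q8,q9; q0-x>q1; q0-y>q0; q1-x>q2; q1-y>q3; q2-x>q4; q2-y>q5; q3-x>q6; q3-y>q7; q4-x>q2; q4-y>q8; q5-x>q9; q5-y>q0; q6-x>q10; q6-y>q5; q7-x>q6; q7-y>q11; q8-x>q6; q8-y>q7; q9-x>q2; q9-y>q3; q10-x>q2; q10-y>q8; q11-x>q6; q11-y>q11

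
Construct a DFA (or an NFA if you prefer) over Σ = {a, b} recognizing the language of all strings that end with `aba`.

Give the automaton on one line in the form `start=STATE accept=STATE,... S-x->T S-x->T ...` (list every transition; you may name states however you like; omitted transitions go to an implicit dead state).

start=q0 accept=q3 q0-a->q1 q0-b->q0 q1-a->q1 q1-b->q2 q2-a->q3 q2-b->q0 q3-a->q1 q3-b->q2

Let each state record the length of the longest suffix of the input read so far that is also a prefix of `aba`. q1 means the last symbol is `a`; q2 means the last 2 symbols are `ab`; q3 means the last 3 symbols are `aba`. Accept only at q3, where the string currently ends in `aba`.
        a   b  
>  q0   q1  q0 
   q1   q1  q2 
   q2   q3  q0 
 * q3   q1  q2 
(> = start, * = accepting)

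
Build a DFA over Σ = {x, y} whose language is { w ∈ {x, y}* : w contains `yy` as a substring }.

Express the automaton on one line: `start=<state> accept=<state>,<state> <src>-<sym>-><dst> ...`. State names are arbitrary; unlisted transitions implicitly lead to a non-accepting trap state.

Track how much of `yy` has been matched so far: state A is no progress, C is the absorbing accept state reached once `yy` has occurred. Intermediate states record partial matches; on a mismatch, fall back to the longest reusable overlap.
       x  y 
>  A   A  B 
   B   A  C 
 * C   C  C 
(> = start, * = accepting)

start=A accept=C A-x->A A-y->B B-x->A B-y->C C-x->C C-y->C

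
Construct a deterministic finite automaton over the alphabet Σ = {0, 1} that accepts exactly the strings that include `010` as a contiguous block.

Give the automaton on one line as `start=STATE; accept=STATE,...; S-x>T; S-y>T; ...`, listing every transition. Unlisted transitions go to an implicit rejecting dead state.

start=q0; accept=q3; q0-0>q1; q0-1>q0; q1-0>q1; q1-1>q2; q2-0>q3; q2-1>q0; q3-0>q3; q3-1>q3

Track how much of `010` has been matched so far: state q0 is no progress, q3 is the absorbing accept state reached once `010` has occurred. Intermediate states record partial matches; on a mismatch, fall back to the longest reusable overlap.
A 4-state machine:
        0   1  
>  q0   q1  q0 
   q1   q1  q2 
   q2   q3  q0 
 * q3   q3  q3 
(> = start, * = accepting)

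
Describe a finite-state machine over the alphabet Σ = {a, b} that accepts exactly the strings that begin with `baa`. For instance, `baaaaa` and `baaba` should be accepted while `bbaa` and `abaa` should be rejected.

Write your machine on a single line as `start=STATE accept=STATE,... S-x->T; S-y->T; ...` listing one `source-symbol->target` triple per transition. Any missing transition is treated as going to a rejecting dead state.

start=S0; accept=S3; S0-a->S4; S0-b->S1; S1-a->S2; S1-b->S4; S2-a->S3; S2-b->S4; S3-a->S3; S3-b->S3; S4-a->S4; S4-b->S4

Check the first 3 symbols one by one: S0 through S2 record how many have matched `baa` so far; any wrong symbol goes to the dead state S4. After all 3 match we enter the accepting sink S3.
A 5-state machine:
        a   b  
>  S0   S4  S1 
   S1   S2  S4 
   S2   S3  S4 
 * S3   S3  S3 
   S4   S4  S4 
(> = start, * = accepting)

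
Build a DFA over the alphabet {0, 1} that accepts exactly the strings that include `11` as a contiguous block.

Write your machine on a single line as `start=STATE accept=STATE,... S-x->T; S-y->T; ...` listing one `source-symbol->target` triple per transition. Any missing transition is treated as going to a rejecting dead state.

States S0..S1 record the length of the longest prefix of `11` that matches the current input suffix. Reaching S2 means `11` has been seen, and we stay there forever. Accept from S2.
        0   1  
>  S0   S0  S1 
   S1   S0  S2 
 * S2   S2  S2 
(> = start, * = accepting)

start=S0; accept=S2; S0-0->S0; S0-1->S1; S1-0->S0; S1-1->S2; S2-0->S2; S2-1->S2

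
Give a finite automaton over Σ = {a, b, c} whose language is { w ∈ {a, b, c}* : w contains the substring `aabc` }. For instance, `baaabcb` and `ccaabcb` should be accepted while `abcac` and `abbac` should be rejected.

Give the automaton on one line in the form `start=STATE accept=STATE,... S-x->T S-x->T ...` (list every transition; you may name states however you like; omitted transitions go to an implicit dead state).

start=q0 accept=q4 q0-a->q1 q0-b->q0 q0-c->q0 q1-a->q2 q1-b->q0 q1-c->q0 q2-a->q2 q2-b->q3 q2-c->q0 q3-a->q1 q3-b->q0 q3-c->q4 q4-a->q4 q4-b->q4 q4-c->q4

States q0..q3 record the length of the longest prefix of `aabc` that matches the current input suffix. Reaching q4 means `aabc` has been seen, and we stay there forever. Accept from q4.
        a   b   c  
>  q0   q1  q0  q0 
   q1   q2  q0  q0 
   q2   q2  q3  q0 
   q3   q1  q0  q4 
 * q4   q4  q4  q4 
(> = start, * = accepting)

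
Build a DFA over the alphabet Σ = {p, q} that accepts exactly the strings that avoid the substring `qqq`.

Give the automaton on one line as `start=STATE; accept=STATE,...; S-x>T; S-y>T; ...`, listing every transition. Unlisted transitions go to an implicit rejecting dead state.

start=s0; accept=s0,s1,s2; s0-p>s0; s0-q>s1; s1-p>s0; s1-q>s2; s2-p>s0; s2-q>s3; s3-p>s3; s3-q>s3

Track partial matches of the forbidden pattern `qqq`. State s3 is a dead state reached once `qqq` has occurred; every other state accepts. s0 means no part of `qqq` is currently matched.
A 4-state machine:
        p   q  
>* s0   s0  s1 
 * s1   s0  s2 
 * s2   s0  s3 
   s3   s3  s3 
(> = start, * = accepting)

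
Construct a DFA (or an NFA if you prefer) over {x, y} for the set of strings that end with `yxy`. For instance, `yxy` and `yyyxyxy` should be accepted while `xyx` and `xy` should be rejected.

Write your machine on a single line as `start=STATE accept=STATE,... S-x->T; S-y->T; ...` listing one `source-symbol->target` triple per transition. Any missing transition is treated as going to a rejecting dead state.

Remember how much of `yxy` the current input suffix matches. State s0 means no match yet; s1 means the last symbol is `y`; s2 means the last 2 symbols are `yx`; s3 means the last 3 symbols are `yxy`. Only s3 accepts. On a mismatch, fall back to the longest proper suffix that is still a prefix of `yxy`.
A 4-state machine:
        x   y  
>  s0   s0  s1 
   s1   s2  s1 
   s2   s0  s3 
 * s3   s2  s1 
(> = start, * = accepting)

start=s0; accept=s3; s0-x->s0; s0-y->s1; s1-x->s2; s1-y->s1; s2-x->s0; s2-y->s3; s3-x->s2; s3-y->s1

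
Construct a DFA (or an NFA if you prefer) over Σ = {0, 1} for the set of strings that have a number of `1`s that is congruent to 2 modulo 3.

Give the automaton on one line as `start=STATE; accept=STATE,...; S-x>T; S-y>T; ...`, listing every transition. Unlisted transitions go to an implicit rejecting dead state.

start=q0; accept=q2; q0-0>q0; q0-1>q1; q1-0>q1; q1-1>q2; q2-0>q2; q2-1>q0

Keep the running count of `1`s modulo 3: each `1` advances along the cycle q0 → q1 → q2 → q0 while other symbols loop. Accept at q2.
3 states suffice.
        0   1  
>  q0   q0  q1 
   q1   q1  q2 
 * q2   q2  q0 
(> = start, * = accepting)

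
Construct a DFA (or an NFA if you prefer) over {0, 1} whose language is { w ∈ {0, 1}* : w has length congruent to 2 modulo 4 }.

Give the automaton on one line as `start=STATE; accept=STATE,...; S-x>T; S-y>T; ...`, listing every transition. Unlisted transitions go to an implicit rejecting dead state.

Only the length mod 4 matters, so use a 4-cycle: from any state, every input symbol moves to the next state, wrapping D back to A. Mark C accepting.
A 4-state machine:
       0  1 
>  A   B  B 
   B   C  C 
 * C   D  D 
   D   A  A 
(> = start, * = accepting)

start=A; accept=C; A-0>B; A-1>B; B-0>C; B-1>C; C-0>D; C-1>D; D-0>A; D-1>A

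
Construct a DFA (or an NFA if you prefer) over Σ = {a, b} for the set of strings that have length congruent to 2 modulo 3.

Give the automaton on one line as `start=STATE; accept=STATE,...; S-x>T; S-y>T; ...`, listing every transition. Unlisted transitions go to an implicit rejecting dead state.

Only the length mod 3 matters, so use a 3-cycle: from any state, every input symbol moves to the next state, wrapping S2 back to S0. Mark S2 accepting.
3 states suffice.
        a   b  
>  S0   S1  S1 
   S1   S2  S2 
 * S2   S0  S0 
(> = start, * = accepting)

start=S0; accept=S2; S0-a>S1; S0-b>S1; S1-a>S2; S1-b>S2; S2-a>S0; S2-b>S0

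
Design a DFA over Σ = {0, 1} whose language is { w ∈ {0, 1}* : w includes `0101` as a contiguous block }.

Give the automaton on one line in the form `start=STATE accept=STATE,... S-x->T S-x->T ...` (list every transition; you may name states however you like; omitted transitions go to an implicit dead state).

start=q0 accept=q4 q0-0->q1 q0-1->q0 q1-0->q1 q1-1->q2 q2-0->q3 q2-1->q0 q3-0->q1 q3-1->q4 q4-0->q4 q4-1->q4

Track how much of `0101` has been matched so far: state q0 is no progress, q4 is the absorbing accept state reached once `0101` has occurred. Intermediate states record partial matches; on a mismatch, fall back to the longest reusable overlap.
5 states suffice.
        0   1  
>  q0   q1  q0 
   q1   q1  q2 
   q2   q3  q0 
   q3   q1  q4 
 * q4   q4  q4 
(> = start, * = accepting)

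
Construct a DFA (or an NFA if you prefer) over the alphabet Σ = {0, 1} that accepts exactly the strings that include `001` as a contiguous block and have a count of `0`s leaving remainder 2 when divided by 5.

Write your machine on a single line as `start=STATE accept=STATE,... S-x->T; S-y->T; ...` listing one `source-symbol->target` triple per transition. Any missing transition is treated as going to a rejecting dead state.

start=s0; accept=s5; s0-0->s1; s0-1->s0; s1-0->s2; s1-1->s3; s2-0->s4; s2-1->s5; s3-0->s6; s3-1->s3; s4-0->s7; s4-1->s8; s5-0->s8; s5-1->s5; s6-0->s4; s6-1->s9; s7-0->s10; s7-1->s11; s8-0->s11; s8-1->s8; s9-0->s12; s9-1->s9; s10-0->s13; s10-1->s14; s11-0->s14; s11-1->s11; s12-0->s7; s12-1->s15; s13-0->s2; s13-1->s16; s14-0->s16; s14-1->s14; s15-0->s17; s15-1->s15; s16-0->s5; s16-1->s16; s17-0->s10; s17-1->s18; s18-0->s19; s18-1->s18; s19-0->s13; s19-1->s0

Build one automaton per condition and run them in lockstep. The first has 4 states tracking whether and how much of `001` has been seen; the second has 5 states tracking the count of `0`s modulo 5. A product state is a pair (one from each), accepting exactly when both do.
20 states suffice.
          0    1  
>  s0     s1   s0 
   s1     s2   s3 
   s2     s4   s5 
   s3     s6   s3 
   s4     s7   s8 
 * s5     s8   s5 
   s6     s4   s9 
   s7    s10  s11 
   s8    s11   s8 
   s9    s12   s9 
   s10   s13  s14 
   s11   s14  s11 
   s12    s7  s15 
   s13    s2  s16 
   s14   s16  s14 
   s15   s17  s15 
   s16    s5  s16 
   s17   s10  s18 
   s18   s19  s18 
   s19   s13   s0 
(> = start, * = accepting)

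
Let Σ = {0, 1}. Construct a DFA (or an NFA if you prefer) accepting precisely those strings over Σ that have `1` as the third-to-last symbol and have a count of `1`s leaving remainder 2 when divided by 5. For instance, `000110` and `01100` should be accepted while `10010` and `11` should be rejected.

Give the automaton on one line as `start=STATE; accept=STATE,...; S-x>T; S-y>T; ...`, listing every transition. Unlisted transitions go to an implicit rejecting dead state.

start=s0; accept=s5,s6,s10,s15; s0-0>s0; s0-1>s1; s1-0>s2; s1-1>s3; s2-0>s4; s2-1>s5; s3-0>s6; s3-1>s7; s4-0>s4; s4-1>s8; s5-0>s9; s5-1>s7; s6-0>s10; s6-1>s7; s7-0>s7; s7-1>s11; s8-0>s9; s8-1>s7; s9-0>s10; s9-1>s7; s10-0>s12; s10-1>s7; s11-0>s11; s11-1>s13; s12-0>s12; s12-1>s7; s13-0>s0; s13-1>s14; s14-0>s2; s14-1>s15; s15-0>s6; s15-1>s7

Build one automaton per condition and run them in lockstep. One (15 states) tracks the last 3 symbols read; the other (5 states) tracks the count of `1`s modulo 5. Each combined state is a pair, one component from each; accept when both components accept. Equivalent product states are then merged.
A 16-state machine:
          0    1  
>  s0     s0   s1 
   s1     s2   s3 
   s2     s4   s5 
   s3     s6   s7 
   s4     s4   s8 
 * s5     s9   s7 
 * s6    s10   s7 
   s7     s7  s11 
   s8     s9   s7 
   s9    s10   s7 
 * s10   s12   s7 
   s11   s11  s13 
   s12   s12   s7 
   s13    s0  s14 
   s14    s2  s15 
 * s15    s6   s7 
(> = start, * = accepting)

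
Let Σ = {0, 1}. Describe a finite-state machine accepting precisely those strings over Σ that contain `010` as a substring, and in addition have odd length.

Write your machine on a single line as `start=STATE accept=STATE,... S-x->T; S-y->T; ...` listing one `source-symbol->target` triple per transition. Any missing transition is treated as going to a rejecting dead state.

Build one automaton per condition and run them in lockstep. One (4 states) tracks whether and how much of `010` has been seen; the other (2 states) tracks the input length modulo 2. Each combined state is a pair, one component from each; accept when both components accept.
With 8 states:
        0   1  
>  s0   s1  s2 
   s1   s3  s4 
   s2   s3  s0 
   s3   s1  s5 
   s4   s6  s2 
   s5   s7  s0 
 * s6   s7  s7 
   s7   s6  s6 
(> = start, * = accepting)

start=s0; accept=s6; s0-0->s1; s0-1->s2; s1-0->s3; s1-1->s4; s2-0->s3; s2-1->s0; s3-0->s1; s3-1->s5; s4-0->s6; s4-1->s2; s5-0->s7; s5-1->s0; s6-0->s7; s6-1->s7; s7-0->s6; s7-1->s6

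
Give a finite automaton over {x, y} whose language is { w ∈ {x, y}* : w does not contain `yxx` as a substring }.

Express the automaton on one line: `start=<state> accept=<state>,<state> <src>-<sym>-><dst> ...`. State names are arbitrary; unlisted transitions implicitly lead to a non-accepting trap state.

Track partial matches of the forbidden pattern `yxx`. State D is a dead state reached once `yxx` has occurred; every other state accepts. A means no part of `yxx` is currently matched.
       x  y 
>* A   A  B 
 * B   C  B 
 * C   D  B 
   D   D  D 
(> = start, * = accepting)

start=A accept=A,B,C A-x->A A-y->B B-x->C B-y->B C-x->D C-y->B D-x->D D-y->D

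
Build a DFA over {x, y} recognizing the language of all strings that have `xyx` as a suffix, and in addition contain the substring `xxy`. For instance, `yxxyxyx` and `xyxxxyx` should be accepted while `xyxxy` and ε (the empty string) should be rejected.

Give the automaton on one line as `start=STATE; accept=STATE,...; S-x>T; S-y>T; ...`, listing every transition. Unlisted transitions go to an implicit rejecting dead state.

start=s0; accept=s6; s0-x>s1; s0-y>s0; s1-x>s2; s1-y>s3; s2-x>s2; s2-y>s4; s3-x>s5; s3-y>s0; s4-x>s6; s4-y>s7; s5-x>s2; s5-y>s3; s6-x>s8; s6-y>s4; s7-x>s8; s7-y>s7; s8-x>s8; s8-y>s4

Handle the two conditions separately and then intersect. One (4 states) tracks how much of the suffix `xyx` has currently been matched; the other (4 states) tracks whether and how much of `xxy` has been seen. Each combined state is a pair, one component from each; accept when both components accept.
With 9 states:
        x   y  
>  s0   s1  s0 
   s1   s2  s3 
   s2   s2  s4 
   s3   s5  s0 
   s4   s6  s7 
   s5   s2  s3 
 * s6   s8  s4 
   s7   s8  s7 
   s8   s8  s4 
(> = start, * = accepting)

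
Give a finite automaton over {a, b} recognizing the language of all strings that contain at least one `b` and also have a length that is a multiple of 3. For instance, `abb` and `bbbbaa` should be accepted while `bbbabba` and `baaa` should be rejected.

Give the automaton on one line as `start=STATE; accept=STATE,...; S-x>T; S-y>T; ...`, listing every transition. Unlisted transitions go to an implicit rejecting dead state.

Handle the two conditions separately and then intersect. The first has 3 states tracking the count of `b`s, saturating at 2; the second has 3 states tracking the input length modulo 3. A product state is a pair (one from each), accepting exactly when both do. After merging equivalent states the machine shrinks.
6 states suffice.
        a   b  
>  S0   S1  S2 
   S1   S3  S4 
   S2   S4  S4 
   S3   S0  S5 
   S4   S5  S5 
 * S5   S2  S2 
(> = start, * = accepting)

start=S0; accept=S5; S0-a>S1; S0-b>S2; S1-a>S3; S1-b>S4; S2-a>S4; S2-b>S4; S3-a>S0; S3-b>S5; S4-a>S5; S4-b>S5; S5-a>S2; S5-b>S2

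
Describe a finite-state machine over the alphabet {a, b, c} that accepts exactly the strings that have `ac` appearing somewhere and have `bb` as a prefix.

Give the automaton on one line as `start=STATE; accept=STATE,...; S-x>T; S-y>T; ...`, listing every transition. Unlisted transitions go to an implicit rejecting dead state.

Run two small machines in parallel and take their product. One (3 states) tracks whether and how much of `ac` has been seen; the other (4 states) tracks whether the input so far still matches the prefix `bb`. Each combined state is a pair, one component from each; accept when both components accept. After merging equivalent states the machine shrinks.
6 states suffice.
        a   b   c  
>  s0   s1  s2  s1 
   s1   s1  s1  s1 
   s2   s1  s3  s1 
   s3   s4  s3  s3 
   s4   s4  s3  s5 
 * s5   s5  s5  s5 
(> = start, * = accepting)

start=s0; accept=s5; s0-a>s1; s0-b>s2; s0-c>s1; s1-a>s1; s1-b>s1; s1-c>s1; s2-a>s1; s2-b>s3; s2-c>s1; s3-a>s4; s3-b>s3; s3-c>s3; s4-a>s4; s4-b>s3; s4-c>s5; s5-a>s5; s5-b>s5; s5-c>s5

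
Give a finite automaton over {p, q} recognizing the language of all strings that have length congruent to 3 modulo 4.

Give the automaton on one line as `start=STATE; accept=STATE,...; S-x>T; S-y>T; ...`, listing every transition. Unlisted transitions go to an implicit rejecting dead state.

Only the length mod 4 matters, so use a 4-cycle: from any state, every input symbol moves to the next state, wrapping S3 back to S0. Mark S3 accepting.
        p   q  
>  S0   S1  S1 
   S1   S2  S2 
   S2   S3  S3 
 * S3   S0  S0 
(> = start, * = accepting)

start=S0; accept=S3; S0-p>S1; S0-q>S1; S1-p>S2; S1-q>S2; S2-p>S3; S2-q>S3; S3-p>S0; S3-q>S0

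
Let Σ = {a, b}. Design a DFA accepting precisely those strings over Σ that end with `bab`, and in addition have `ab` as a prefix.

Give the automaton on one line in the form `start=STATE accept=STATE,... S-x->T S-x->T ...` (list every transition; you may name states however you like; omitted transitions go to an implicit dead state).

Handle the two conditions separately and then intersect. One (4 states) tracks how much of the suffix `bab` has currently been matched; the other (4 states) tracks whether the input so far still matches the prefix `ab`. Each combined state is a pair, one component from each; accept when both components accept. After merging equivalent states the machine shrinks.
        a   b  
>  S0   S1  S2 
   S1   S2  S3 
   S2   S2  S2 
   S3   S4  S3 
   S4   S5  S6 
   S5   S5  S3 
 * S6   S4  S3 
(> = start, * = accepting)

start=S0 accept=S6 S0-a->S1 S0-b->S2 S1-a->S2 S1-b->S3 S2-a->S2 S2-b->S2 S3-a->S4 S3-b->S3 S4-a->S5 S4-b->S6 S5-a->S5 S5-b->S3 S6-a->S4 S6-b->S3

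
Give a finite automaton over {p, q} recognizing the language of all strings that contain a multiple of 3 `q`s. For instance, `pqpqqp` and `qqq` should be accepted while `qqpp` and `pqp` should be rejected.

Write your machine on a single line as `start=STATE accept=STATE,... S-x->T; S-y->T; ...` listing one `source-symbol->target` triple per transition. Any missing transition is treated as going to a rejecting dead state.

The only thing that matters is how many `q`s have appeared, reduced mod 3. Use one state per residue: S0 for 0, …, S2 for 2. Reading `q` moves to the next residue; anything else stays put. S0 is accepting.
With 3 states:
        p   q  
>* S0   S0  S1 
   S1   S1  S2 
   S2   S2  S0 
(> = start, * = accepting)

start=S0; accept=S0; S0-p->S0; S0-q->S1; S1-p->S1; S1-q->S2; S2-p->S2; S2-q->S0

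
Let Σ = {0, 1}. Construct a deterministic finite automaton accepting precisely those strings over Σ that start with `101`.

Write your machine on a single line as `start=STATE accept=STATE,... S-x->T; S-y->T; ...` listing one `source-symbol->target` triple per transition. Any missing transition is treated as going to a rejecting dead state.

Check the first 3 symbols one by one: S0 through S2 record how many have matched `101` so far; any wrong symbol goes to the dead state S4. After all 3 match we enter the accepting sink S3.
5 states suffice.
        0   1  
>  S0   S4  S1 
   S1   S2  S4 
   S2   S4  S3 
 * S3   S3  S3 
   S4   S4  S4 
(> = start, * = accepting)

start=S0; accept=S3; S0-0->S4; S0-1->S1; S1-0->S2; S1-1->S4; S2-0->S4; S2-1->S3; S3-0->S3; S3-1->S3; S4-0->S4; S4-1->S4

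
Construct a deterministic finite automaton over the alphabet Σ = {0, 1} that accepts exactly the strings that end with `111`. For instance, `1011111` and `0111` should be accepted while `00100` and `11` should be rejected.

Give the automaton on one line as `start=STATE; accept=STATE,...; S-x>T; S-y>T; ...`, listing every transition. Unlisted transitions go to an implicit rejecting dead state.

Let each state record the length of the longest suffix of the input read so far that is also a prefix of `111`. q1 means the last symbol is `1`; q2 means the last 2 symbols are `11`; q3 means the last 3 symbols are `111`. Accept only at q3, where the string currently ends in `111`.
        0   1  
>  q0   q0  q1 
   q1   q0  q2 
   q2   q0  q3 
 * q3   q0  q3 
(> = start, * = accepting)

start=q0; accept=q3; q0-0>q0; q0-1>q1; q1-0>q0; q1-1>q2; q2-0>q0; q2-1>q3; q3-0>q0; q3-1>q3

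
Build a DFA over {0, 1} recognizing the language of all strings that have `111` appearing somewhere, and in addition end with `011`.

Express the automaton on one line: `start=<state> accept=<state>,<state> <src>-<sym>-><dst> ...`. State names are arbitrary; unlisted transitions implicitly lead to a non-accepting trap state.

Handle the two conditions separately and then intersect. The first has 4 states tracking whether and how much of `111` has been seen; the second has 4 states tracking how much of the suffix `011` has currently been matched. A product state is a pair (one from each), accepting exactly when both do. Equivalent product states are then merged.
        0   1  
>  q0   q0  q1 
   q1   q0  q2 
   q2   q0  q3 
   q3   q4  q3 
   q4   q4  q5 
   q5   q4  q6 
 * q6   q4  q3 
(> = start, * = accepting)

start=q0 accept=q6 q0-0->q0 q0-1->q1 q1-0->q0 q1-1->q2 q2-0->q0 q2-1->q3 q3-0->q4 q3-1->q3 q4-0->q4 q4-1->q5 q5-0->q4 q5-1->q6 q6-0->q4 q6-1->q3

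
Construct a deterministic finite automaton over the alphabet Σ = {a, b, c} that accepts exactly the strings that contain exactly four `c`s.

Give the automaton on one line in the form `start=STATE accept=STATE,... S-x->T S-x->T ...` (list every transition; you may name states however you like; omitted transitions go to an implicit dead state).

start=q0 accept=q4 q0-a->q0 q0-b->q0 q0-c->q1 q1-a->q1 q1-b->q1 q1-c->q2 q2-a->q2 q2-b->q2 q2-c->q3 q3-a->q3 q3-b->q3 q3-c->q4 q4-a->q4 q4-b->q4 q4-c->q5 q5-a->q5 q5-b->q5 q5-c->q5

Count `c`s, saturating at 5: states q0 through q4 mean 0 through 4 `c`s seen; q5 means more than 4. Each `c` increments (capped at q5); other symbols loop. Accept from {q4}.
6 states suffice.
        a   b   c  
>  q0   q0  q0  q1 
   q1   q1  q1  q2 
   q2   q2  q2  q3 
   q3   q3  q3  q4 
 * q4   q4  q4  q5 
   q5   q5  q5  q5 
(> = start, * = accepting)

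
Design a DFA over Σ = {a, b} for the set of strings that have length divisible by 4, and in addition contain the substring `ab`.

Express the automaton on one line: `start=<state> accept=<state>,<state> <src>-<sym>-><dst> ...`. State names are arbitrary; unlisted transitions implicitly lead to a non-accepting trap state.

start=q0 accept=q10 q0-a->q1 q0-b->q2 q1-a->q3 q1-b->q4 q2-a->q3 q2-b->q5 q3-a->q6 q3-b->q7 q4-a->q7 q4-b->q7 q5-a->q6 q5-b->q8 q6-a->q9 q6-b->q10 q7-a->q10 q7-b->q10 q8-a->q9 q8-b->q0 q9-a->q1 q9-b->q11 q10-a->q11 q10-b->q11 q11-a->q4 q11-b->q4

Run two small machines in parallel and take their product. One (4 states) tracks the input length modulo 4; the other (3 states) tracks whether and how much of `ab` has been seen. Each combined state is a pair, one component from each; accept when both components accept.
A 12-state machine:
          a    b  
>  q0     q1   q2 
   q1     q3   q4 
   q2     q3   q5 
   q3     q6   q7 
   q4     q7   q7 
   q5     q6   q8 
   q6     q9  q10 
   q7    q10  q10 
   q8     q9   q0 
   q9     q1  q11 
 * q10   q11  q11 
   q11    q4   q4 
(> = start, * = accepting)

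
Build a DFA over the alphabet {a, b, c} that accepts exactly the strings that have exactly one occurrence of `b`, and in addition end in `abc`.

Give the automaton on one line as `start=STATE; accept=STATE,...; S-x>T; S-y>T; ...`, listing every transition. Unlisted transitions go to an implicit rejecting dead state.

start=q0; accept=q4; q0-a>q1; q0-b>q2; q0-c>q0; q1-a>q1; q1-b>q3; q1-c>q0; q2-a>q2; q2-b>q2; q2-c>q2; q3-a>q2; q3-b>q2; q3-c>q4; q4-a>q2; q4-b>q2; q4-c>q2

Build one automaton per condition and run them in lockstep. One (3 states) tracks the count of `b`s, saturating at 2; the other (4 states) tracks how much of the suffix `abc` has currently been matched. Each combined state is a pair, one component from each; accept when both components accept. Equivalent product states are then merged.
With 5 states:
        a   b   c  
>  q0   q1  q2  q0 
   q1   q1  q3  q0 
   q2   q2  q2  q2 
   q3   q2  q2  q4 
 * q4   q2  q2  q2 
(> = start, * = accepting)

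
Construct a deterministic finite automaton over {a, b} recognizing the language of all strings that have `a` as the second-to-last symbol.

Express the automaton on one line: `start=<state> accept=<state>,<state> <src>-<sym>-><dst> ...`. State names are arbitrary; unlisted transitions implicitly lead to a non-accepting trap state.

A DFA must remember the last 2 symbols (since which symbol is second-to-last isn't known until the input ends). Use one state per possible window of the last ≤2 symbols; accept from those whose window starts with `a`.
7 states suffice.
        a   b  
>  S0   S1  S2 
   S1   S3  S4 
   S2   S5  S6 
 * S3   S3  S4 
 * S4   S5  S6 
   S5   S3  S4 
   S6   S5  S6 
(> = start, * = accepting)

start=S0 accept=S3,S4 S0-a->S1 S0-b->S2 S1-a->S3 S1-b->S4 S2-a->S5 S2-b->S6 S3-a->S3 S3-b->S4 S4-a->S5 S4-b->S6 S5-a->S3 S5-b->S4 S6-a->S5 S6-b->S6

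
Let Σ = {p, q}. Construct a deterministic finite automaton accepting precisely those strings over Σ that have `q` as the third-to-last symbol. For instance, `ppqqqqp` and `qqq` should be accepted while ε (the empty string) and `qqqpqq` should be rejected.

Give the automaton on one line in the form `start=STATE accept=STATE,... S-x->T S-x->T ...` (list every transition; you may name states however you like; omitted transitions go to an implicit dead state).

start=A accept=L,M,N,O A-p->B A-q->C B-p->D B-q->E C-p->F C-q->G D-p->H D-q->I E-p->J E-q->K F-p->L F-q->M G-p->N G-q->O H-p->H H-q->I I-p->J I-q->K J-p->L J-q->M K-p->N K-q->O L-p->H L-q->I M-p->J M-q->K N-p->L N-q->M O-p->N O-q->O

A DFA must remember the last 3 symbols (since which symbol is third-to-last isn't known until the input ends). Use one state per possible window of the last ≤3 symbols; accept from those whose window starts with `q`.
15 states suffice.
       p  q 
>  A   B  C 
   B   D  E 
   C   F  G 
   D   H  I 
   E   J  K 
   F   L  M 
   G   N  O 
   H   H  I 
   I   J  K 
   J   L  M 
   K   N  O 
 * L   H  I 
 * M   J  K 
 * N   L  M 
 * O   N  O 
(> = start, * = accepting)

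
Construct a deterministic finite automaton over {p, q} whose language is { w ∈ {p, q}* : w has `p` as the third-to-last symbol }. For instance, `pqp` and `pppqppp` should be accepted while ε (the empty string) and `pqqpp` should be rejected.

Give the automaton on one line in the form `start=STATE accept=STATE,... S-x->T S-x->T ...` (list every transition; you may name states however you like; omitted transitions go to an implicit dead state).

A DFA must remember the last 3 symbols (since which symbol is third-to-last isn't known until the input ends). Use one state per possible window of the last ≤3 symbols; accept from those whose window starts with `p`.
       p  q 
>  A   B  C 
   B   D  E 
   C   F  G 
   D   H  I 
   E   J  K 
   F   L  M 
   G   N  O 
 * H   H  I 
 * I   J  K 
 * J   L  M 
 * K   N  O 
   L   H  I 
   M   J  K 
   N   L  M 
   O   N  O 
(> = start, * = accepting)

start=A accept=H,I,J,K A-p->B A-q->C B-p->D B-q->E C-p->F C-q->G D-p->H D-q->I E-p->J E-q->K F-p->L F-q->M G-p->N G-q->O H-p->H H-q->I I-p->J I-q->K J-p->L J-q->M K-p->N K-q->O L-p->H L-q->I M-p->J M-q->K N-p->L N-q->M O-p->N O-q->O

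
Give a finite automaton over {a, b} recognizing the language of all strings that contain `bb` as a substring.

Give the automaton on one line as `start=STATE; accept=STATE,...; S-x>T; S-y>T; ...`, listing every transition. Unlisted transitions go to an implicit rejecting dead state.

States q0..q1 record the length of the longest prefix of `bb` that matches the current input suffix. Reaching q2 means `bb` has been seen, and we stay there forever. Accept from q2.
With 3 states:
        a   b  
>  q0   q0  q1 
   q1   q0  q2 
 * q2   q2  q2 
(> = start, * = accepting)

start=q0; accept=q2; q0-a>q0; q0-b>q1; q1-a>q0; q1-b>q2; q2-a>q2; q2-b>q2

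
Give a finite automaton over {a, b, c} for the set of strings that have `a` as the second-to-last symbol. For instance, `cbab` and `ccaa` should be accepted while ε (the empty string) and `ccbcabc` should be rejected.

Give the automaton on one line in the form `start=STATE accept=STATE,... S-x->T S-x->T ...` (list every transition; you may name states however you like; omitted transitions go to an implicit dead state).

start=S0 accept=S4,S5,S6 S0-a->S1 S0-b->S2 S0-c->S3 S1-a->S4 S1-b->S5 S1-c->S6 S2-a->S7 S2-b->S8 S2-c->S9 S3-a->S10 S3-b->S11 S3-c->S12 S4-a->S4 S4-b->S5 S4-c->S6 S5-a->S7 S5-b->S8 S5-c->S9 S6-a->S10 S6-b->S11 S6-c->S12 S7-a->S4 S7-b->S5 S7-c->S6 S8-a->S7 S8-b->S8 S8-c->S9 S9-a->S10 S9-b->S11 S9-c->S12 S10-a->S4 S10-b->S5 S10-c->S6 S11-a->S7 S11-b->S8 S11-c->S9 S12-a->S10 S12-b->S11 S12-c->S12

A DFA must remember the last 2 symbols (since which symbol is second-to-last isn't known until the input ends). Use one state per possible window of the last ≤2 symbols; accept from those whose window starts with `a`.
13 states suffice.
          a    b    c  
>  S0     S1   S2   S3 
   S1     S4   S5   S6 
   S2     S7   S8   S9 
   S3    S10  S11  S12 
 * S4     S4   S5   S6 
 * S5     S7   S8   S9 
 * S6    S10  S11  S12 
   S7     S4   S5   S6 
   S8     S7   S8   S9 
   S9    S10  S11  S12 
   S10    S4   S5   S6 
   S11    S7   S8   S9 
   S12   S10  S11  S12 
(> = start, * = accepting)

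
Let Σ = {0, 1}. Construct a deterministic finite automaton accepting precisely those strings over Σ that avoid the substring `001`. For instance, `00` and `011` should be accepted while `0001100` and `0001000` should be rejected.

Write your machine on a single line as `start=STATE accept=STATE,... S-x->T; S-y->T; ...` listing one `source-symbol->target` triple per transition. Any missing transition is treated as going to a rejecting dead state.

Track partial matches of the forbidden pattern `001`. State q3 is a dead state reached once `001` has occurred; every other state accepts. q0 means no part of `001` is currently matched.
4 states suffice.
        0   1  
>* q0   q1  q0 
 * q1   q2  q0 
 * q2   q2  q3 
   q3   q3  q3 
(> = start, * = accepting)

start=q0; accept=q0,q1,q2; q0-0->q1; q0-1->q0; q1-0->q2; q1-1->q0; q2-0->q2; q2-1->q3; q3-0->q3; q3-1->q3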